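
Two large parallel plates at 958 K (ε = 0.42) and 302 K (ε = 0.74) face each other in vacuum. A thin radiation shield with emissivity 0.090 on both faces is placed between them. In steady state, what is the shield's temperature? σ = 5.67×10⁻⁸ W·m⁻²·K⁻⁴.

T_s ≈ 799 K

In steady state the net flux on the hot side equals that on the cold side.
σ(T₁⁴−T_s⁴)/D₁ = σ(T_s⁴−T₂⁴)/D₂, with D₁ = 1/ε₁+1/ε_s−1 = 12.49, D₂ = 1/ε_s+1/ε₂−1 = 11.46.
Solve for T_s⁴: T_s⁴ = (D₂·T₁⁴ + D₁·T₂⁴)/(D₁+D₂) = 4.074×10¹¹ K⁴.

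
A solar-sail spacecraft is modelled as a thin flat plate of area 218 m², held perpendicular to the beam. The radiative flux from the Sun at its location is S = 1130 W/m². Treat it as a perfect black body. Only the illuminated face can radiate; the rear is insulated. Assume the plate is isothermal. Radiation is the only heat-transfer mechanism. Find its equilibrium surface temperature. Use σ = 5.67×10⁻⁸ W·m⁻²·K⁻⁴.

At equilibrium, absorbed power = emitted power.
Absorbing cross-section = A = 218.0 m²; emitting surface = A = 218.0 m² (ratio 1).
S·A_cross = εσ·A_surf·T⁴  ⇒  T⁴ = S/(1σ).
T⁴ = 1.00·1130/(1·5.67×10⁻⁸) = 1.993×10¹⁰ K⁴.
T = (1.993×10¹⁰)^(1/4).

T ≈ 376 K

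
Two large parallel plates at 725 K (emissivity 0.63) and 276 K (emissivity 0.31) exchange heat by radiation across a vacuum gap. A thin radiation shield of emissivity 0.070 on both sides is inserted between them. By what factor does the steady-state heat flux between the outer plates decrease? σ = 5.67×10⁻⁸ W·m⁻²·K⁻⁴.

factor ≈ 8.23

Without shield: q₀ = σΔ(T⁴)/(1/ε₁+1/ε₂−1) with denominator 3.813.
With shield the two gaps are in series; the resistances add: (1/ε₁+1/ε_s−1)+(1/ε_s+1/ε₂−1) = 14.87+16.51 = 31.38.
Heat-flux ratio q₀/q = 31.38/3.813.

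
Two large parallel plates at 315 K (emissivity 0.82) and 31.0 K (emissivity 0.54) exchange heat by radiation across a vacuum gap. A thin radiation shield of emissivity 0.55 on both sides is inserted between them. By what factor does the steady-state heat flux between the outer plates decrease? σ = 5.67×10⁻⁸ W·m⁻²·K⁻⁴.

factor ≈ 2.27

Without shield: q₀ = σΔ(T⁴)/(1/ε₁+1/ε₂−1) with denominator 2.071.
With shield the two gaps are in series; the resistances add: (1/ε₁+1/ε_s−1)+(1/ε_s+1/ε₂−1) = 2.038+2.670 = 4.708.
Heat-flux ratio q₀/q = 4.708/2.071.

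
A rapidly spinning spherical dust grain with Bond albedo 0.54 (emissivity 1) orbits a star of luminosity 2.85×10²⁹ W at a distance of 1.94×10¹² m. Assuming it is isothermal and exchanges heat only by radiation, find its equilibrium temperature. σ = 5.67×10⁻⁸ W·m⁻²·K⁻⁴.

First find the stellar flux at distance d: S = L/(4πd²) = 2.85×10²⁹/(4π·(1.94×10¹²)²) = 6026 W/m².
For an isothermal sphere, absorbed (1−a)S·πr² = emitted σ·4πr²·T⁴, so T⁴ = (1−a)S/(4σ).
T⁴ = 0.460·6026/(4·5.67×10⁻⁸) = 1.222×10¹⁰ K⁴.

T ≈ 332 K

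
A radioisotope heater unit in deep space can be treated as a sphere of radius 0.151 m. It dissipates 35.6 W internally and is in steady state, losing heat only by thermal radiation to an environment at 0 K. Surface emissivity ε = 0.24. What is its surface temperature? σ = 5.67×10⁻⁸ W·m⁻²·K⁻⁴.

T ≈ 309 K

Steady state: internal power = radiated power, P = εσA T⁴.
Radiating area A = 4πr² = 0.2865 m².
T⁴ = P/(εσA) = 35.6/(0.24·5.67×10⁻⁸·0.2865) = 9.130×10⁹ K⁴.
T = (9.130×10⁹)^(1/4).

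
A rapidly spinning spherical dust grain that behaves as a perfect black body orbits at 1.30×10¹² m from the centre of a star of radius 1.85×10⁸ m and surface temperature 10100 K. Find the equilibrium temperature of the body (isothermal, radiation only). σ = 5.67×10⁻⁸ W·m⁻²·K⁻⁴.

T ≈ 85.2 K

The star's surface emits σT_*⁴; at distance d the flux is S = σT_*⁴(R_*/d)².
S = 5.67×10⁻⁸·(10100)⁴·(1.85×10⁸/1.30×10¹²)² = 11.95 W/m².
For an isothermal sphere T⁴ = (1−a)S/(4σ) = 5.268×10⁷ K⁴.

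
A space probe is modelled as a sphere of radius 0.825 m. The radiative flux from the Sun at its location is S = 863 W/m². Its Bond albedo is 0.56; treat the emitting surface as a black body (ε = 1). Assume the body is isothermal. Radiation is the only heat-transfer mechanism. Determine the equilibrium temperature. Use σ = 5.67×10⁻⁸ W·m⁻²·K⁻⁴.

T ≈ 202 K

At equilibrium, absorbed power = emitted power.
Absorbing cross-section = πr² = 2.138 m²; emitting surface = 4πr² = 8.553 m² (ratio 4).
(1−a)S·A_cross = εσ·A_surf·T⁴  ⇒  T⁴ = (1−a)S/(4σ).
T⁴ = 0.440·863/(4·5.67×10⁻⁸) = 1.674×10⁹ K⁴.
T = (1.674×10⁹)^(1/4).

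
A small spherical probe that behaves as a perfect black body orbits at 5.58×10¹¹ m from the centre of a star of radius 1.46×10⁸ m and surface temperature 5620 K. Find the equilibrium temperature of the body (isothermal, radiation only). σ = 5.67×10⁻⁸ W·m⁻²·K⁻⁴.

T ≈ 64.3 K

The star's surface emits σT_*⁴; at distance d the flux is S = σT_*⁴(R_*/d)².
S = 5.67×10⁻⁸·(5620)⁴·(1.46×10⁸/5.58×10¹¹)² = 3.872 W/m².
For an isothermal sphere T⁴ = (1−a)S/(4σ) = 1.707×10⁷ K⁴.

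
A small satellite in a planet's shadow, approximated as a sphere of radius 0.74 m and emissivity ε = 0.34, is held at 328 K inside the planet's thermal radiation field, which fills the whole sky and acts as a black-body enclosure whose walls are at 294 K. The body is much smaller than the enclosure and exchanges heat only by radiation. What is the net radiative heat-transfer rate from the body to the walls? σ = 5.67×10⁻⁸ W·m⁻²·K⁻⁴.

For a small grey body in a large enclosure: P_net = εσA(T_body⁴ − T_wall⁴).
A = 4πr² = 6.881 m²; T_body⁴ − T_wall⁴ = 1.157×10¹⁰ − 7.471×10⁹ = 4.103×10⁹ K⁴.
|P_net| = 0.34·5.67×10⁻⁸·6.881·4.103×10⁹.

P_net ≈ 544 W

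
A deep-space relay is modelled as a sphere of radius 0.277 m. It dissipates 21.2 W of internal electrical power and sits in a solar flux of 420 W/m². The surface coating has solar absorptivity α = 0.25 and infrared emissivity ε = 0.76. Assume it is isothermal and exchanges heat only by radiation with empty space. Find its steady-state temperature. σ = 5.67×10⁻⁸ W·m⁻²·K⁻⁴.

At steady state, absorbed solar power + internal power = radiated power.
Absorbed: α·S·A_cross = 0.25·420·0.2411 = 25.31 W (cross-section πr²).
Total input = 25.31 + 21.2 = 46.51 W.
Radiated: εσ·A_surf·T⁴ with A_surf = 4πr² = 0.9642 m².
T⁴ = 46.51/(0.76·5.67×10⁻⁸·0.9642) = 1.119×10⁹ K⁴.

T ≈ 183 K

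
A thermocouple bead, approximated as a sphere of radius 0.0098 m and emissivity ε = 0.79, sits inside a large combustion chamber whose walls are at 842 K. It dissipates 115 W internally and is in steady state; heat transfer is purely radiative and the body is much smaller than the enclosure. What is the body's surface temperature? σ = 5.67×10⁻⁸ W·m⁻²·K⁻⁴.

For a small grey body in a large enclosure, net radiated power = εσA(T⁴ − T_w⁴).
Steady state: P = εσA(T⁴ − T_w⁴) with A = 4πr² = 0.001207 m².
T⁴ = P/(εσA) + T_w⁴ = 115/(0.79·5.67×10⁻⁸·0.001207) + (842)⁴
    = 2.127×10¹² + 5.026×10¹¹ = 2.630×10¹² K⁴.

T ≈ 1270 K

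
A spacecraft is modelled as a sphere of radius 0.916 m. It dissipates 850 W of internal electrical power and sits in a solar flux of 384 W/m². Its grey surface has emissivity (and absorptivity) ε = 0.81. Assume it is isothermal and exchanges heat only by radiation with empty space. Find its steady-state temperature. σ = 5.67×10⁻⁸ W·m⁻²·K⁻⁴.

At steady state, absorbed solar power + internal power = radiated power.
Absorbed: α·S·A_cross = 0.81·384·2.636 = 819.9 W (cross-section πr²).
Total input = 819.9 + 850 = 1670 W.
Radiated: εσ·A_surf·T⁴ with A_surf = 4πr² = 10.54 m².
T⁴ = 1670/(0.81·5.67×10⁻⁸·10.54) = 3.448×10⁹ K⁴.

T ≈ 242 K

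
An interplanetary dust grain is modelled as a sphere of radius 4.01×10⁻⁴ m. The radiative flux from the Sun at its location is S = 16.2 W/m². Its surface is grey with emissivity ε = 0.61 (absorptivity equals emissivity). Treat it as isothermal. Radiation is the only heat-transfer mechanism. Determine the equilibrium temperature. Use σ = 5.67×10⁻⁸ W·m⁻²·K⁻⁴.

T ≈ 91.9 K

At equilibrium, absorbed power = emitted power.
Absorbing cross-section = πr² = 5.052×10⁻⁷ m²; emitting surface = 4πr² = 2.021×10⁻⁶ m² (ratio 4).
εS·A_cross = εσ·A_surf·T⁴  ⇒  T⁴ = S/(4σ)   (ε cancels).
T⁴ = 16.2/(4·5.67×10⁻⁸) = 7.143×10⁷ K⁴.
T = (7.143×10⁷)^(1/4).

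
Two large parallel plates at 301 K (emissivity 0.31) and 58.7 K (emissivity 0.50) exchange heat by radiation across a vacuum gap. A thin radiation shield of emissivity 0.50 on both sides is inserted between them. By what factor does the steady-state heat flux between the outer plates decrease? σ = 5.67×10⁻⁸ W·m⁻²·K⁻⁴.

factor ≈ 1.71

Without shield: q₀ = σΔ(T⁴)/(1/ε₁+1/ε₂−1) with denominator 4.226.
With shield the two gaps are in series; the resistances add: (1/ε₁+1/ε_s−1)+(1/ε_s+1/ε₂−1) = 4.226+3.000 = 7.226.
Heat-flux ratio q₀/q = 7.226/4.226.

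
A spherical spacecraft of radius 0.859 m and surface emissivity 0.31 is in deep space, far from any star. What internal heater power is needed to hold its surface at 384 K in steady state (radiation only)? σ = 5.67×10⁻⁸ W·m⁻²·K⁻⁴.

P ≈ 3540 W

P = εσ·4πr²·T⁴.
4πr² = 9.272 m²; T⁴ = 2.174×10¹⁰ K⁴.
P = 0.31·5.67×10⁻⁸·9.272·2.174×10¹⁰.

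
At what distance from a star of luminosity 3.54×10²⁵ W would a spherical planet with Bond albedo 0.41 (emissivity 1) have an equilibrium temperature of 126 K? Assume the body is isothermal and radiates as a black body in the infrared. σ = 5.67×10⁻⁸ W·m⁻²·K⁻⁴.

For an isothermal black-emitting sphere, (1−a)S·πr² = σ·4πr²·T⁴ ⇒ S = 4σT⁴/(1−a).
S = 4·5.67×10⁻⁸·(126)⁴/0.590 = 96.89 W/m².
Flux falls as S = L/(4πd²), so d = √(L/(4πS)) = √(3.54×10²⁵/(4π·96.89)).

d ≈ 1.71×10¹¹ m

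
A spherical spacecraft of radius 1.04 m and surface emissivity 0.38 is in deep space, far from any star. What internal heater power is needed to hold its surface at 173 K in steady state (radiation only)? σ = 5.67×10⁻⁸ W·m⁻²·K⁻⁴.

P = εσ·4πr²·T⁴.
4πr² = 13.59 m²; T⁴ = 8.957×10⁸ K⁴.
P = 0.38·5.67×10⁻⁸·13.59·8.957×10⁸.

P ≈ 262 W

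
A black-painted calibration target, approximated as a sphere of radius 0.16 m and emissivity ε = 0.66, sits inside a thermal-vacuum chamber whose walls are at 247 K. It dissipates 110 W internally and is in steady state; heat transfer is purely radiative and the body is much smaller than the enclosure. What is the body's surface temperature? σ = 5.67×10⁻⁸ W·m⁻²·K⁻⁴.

T ≈ 337 K

For a small grey body in a large enclosure, net radiated power = εσA(T⁴ − T_w⁴).
Steady state: P = εσA(T⁴ − T_w⁴) with A = 4πr² = 0.3217 m².
T⁴ = P/(εσA) + T_w⁴ = 110/(0.66·5.67×10⁻⁸·0.3217) + (247)⁴
    = 9.137×10⁹ + 3.722×10⁹ = 1.286×10¹⁰ K⁴.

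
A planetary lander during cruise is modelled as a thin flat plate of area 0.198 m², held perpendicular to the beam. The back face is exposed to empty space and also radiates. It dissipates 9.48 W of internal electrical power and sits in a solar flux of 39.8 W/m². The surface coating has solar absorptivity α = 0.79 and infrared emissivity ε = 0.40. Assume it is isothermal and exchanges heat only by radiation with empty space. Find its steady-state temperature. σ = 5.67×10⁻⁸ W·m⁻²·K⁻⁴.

T ≈ 204 K

At steady state, absorbed solar power + internal power = radiated power.
Absorbed: α·S·A_cross = 0.79·39.8·0.1980 = 6.226 W (cross-section A).
Total input = 6.226 + 9.48 = 15.71 W.
Radiated: εσ·A_surf·T⁴ with A_surf = 2A = 0.3960 m².
T⁴ = 15.71/(0.40·5.67×10⁻⁸·0.3960) = 1.749×10⁹ K⁴.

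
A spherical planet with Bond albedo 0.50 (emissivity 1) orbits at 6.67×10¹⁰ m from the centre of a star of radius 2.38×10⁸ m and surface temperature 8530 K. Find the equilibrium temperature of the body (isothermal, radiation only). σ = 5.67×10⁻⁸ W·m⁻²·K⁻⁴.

The star's surface emits σT_*⁴; at distance d the flux is S = σT_*⁴(R_*/d)².
S = 5.67×10⁻⁸·(8530)⁴·(2.38×10⁸/6.67×10¹⁰)² = 3822 W/m².
For an isothermal sphere T⁴ = (1−a)S/(4σ) = 8.426×10⁹ K⁴.

T ≈ 303 K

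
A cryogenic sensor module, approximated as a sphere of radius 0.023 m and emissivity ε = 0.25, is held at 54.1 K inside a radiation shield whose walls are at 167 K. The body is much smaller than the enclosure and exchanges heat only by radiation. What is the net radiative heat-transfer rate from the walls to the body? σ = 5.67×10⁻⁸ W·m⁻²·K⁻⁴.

For a small grey body in a large enclosure: P_net = εσA(T_body⁴ − T_wall⁴).
A = 4πr² = 0.006648 m²; T_body⁴ − T_wall⁴ = 8.566×10⁶ − 7.778×10⁸ = -7.692×10⁸ K⁴.
|P_net| = 0.25·5.67×10⁻⁸·0.006648·7.692×10⁸.

P_net ≈ 0.0725 W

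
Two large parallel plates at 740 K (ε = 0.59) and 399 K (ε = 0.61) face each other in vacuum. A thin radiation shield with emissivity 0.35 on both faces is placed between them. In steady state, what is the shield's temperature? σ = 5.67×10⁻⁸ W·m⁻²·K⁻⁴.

T_s ≈ 634 K

In steady state the net flux on the hot side equals that on the cold side.
σ(T₁⁴−T_s⁴)/D₁ = σ(T_s⁴−T₂⁴)/D₂, with D₁ = 1/ε₁+1/ε_s−1 = 3.552, D₂ = 1/ε_s+1/ε₂−1 = 3.496.
Solve for T_s⁴: T_s⁴ = (D₂·T₁⁴ + D₁·T₂⁴)/(D₁+D₂) = 1.615×10¹¹ K⁴.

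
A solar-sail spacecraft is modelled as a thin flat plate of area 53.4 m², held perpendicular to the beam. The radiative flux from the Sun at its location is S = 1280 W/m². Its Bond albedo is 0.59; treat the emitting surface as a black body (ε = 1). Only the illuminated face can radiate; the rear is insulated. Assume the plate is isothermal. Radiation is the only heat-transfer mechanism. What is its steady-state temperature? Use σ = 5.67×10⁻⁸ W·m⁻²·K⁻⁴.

T ≈ 310 K

At equilibrium, absorbed power = emitted power.
Absorbing cross-section = A = 53.40 m²; emitting surface = A = 53.40 m² (ratio 1).
(1−a)S·A_cross = εσ·A_surf·T⁴  ⇒  T⁴ = (1−a)S/(1σ).
T⁴ = 0.410·1280/(1·5.67×10⁻⁸) = 9.256×10⁹ K⁴.
T = (9.256×10⁹)^(1/4).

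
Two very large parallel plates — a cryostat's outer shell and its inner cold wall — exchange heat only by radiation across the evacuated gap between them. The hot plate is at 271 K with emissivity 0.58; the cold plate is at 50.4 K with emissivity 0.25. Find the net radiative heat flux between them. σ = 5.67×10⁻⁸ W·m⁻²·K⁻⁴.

q ≈ 64.7 W/m²

For two infinite grey parallel plates, q = σ(T₁⁴ − T₂⁴)/(1/ε₁ + 1/ε₂ − 1).
T₁⁴ − T₂⁴ = 5.394×10⁹ − 6.452×10⁶ = 5.387×10⁹ K⁴.
1/ε₁ + 1/ε₂ − 1 = 1.724 + 4.000 − 1 = 4.724.
q = 5.67×10⁻⁸ × 5.387×10⁹ / 4.724.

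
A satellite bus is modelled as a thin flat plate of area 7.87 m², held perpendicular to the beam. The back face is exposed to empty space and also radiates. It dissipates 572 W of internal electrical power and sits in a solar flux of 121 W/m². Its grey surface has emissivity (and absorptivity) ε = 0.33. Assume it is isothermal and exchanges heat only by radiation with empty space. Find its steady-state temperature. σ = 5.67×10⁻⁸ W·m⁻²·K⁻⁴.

T ≈ 234 K

At steady state, absorbed solar power + internal power = radiated power.
Absorbed: α·S·A_cross = 0.33·121·7.870 = 314.2 W (cross-section A).
Total input = 314.2 + 572 = 886.2 W.
Radiated: εσ·A_surf·T⁴ with A_surf = 2A = 15.74 m².
T⁴ = 886.2/(0.33·5.67×10⁻⁸·15.74) = 3.009×10⁹ K⁴.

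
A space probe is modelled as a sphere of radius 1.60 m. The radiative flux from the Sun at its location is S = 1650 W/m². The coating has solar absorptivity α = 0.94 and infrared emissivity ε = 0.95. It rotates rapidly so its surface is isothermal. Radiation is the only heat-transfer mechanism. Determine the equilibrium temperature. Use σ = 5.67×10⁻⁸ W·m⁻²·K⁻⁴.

T ≈ 291 K

At equilibrium, absorbed power = emitted power.
Absorbing cross-section = πr² = 8.042 m²; emitting surface = 4πr² = 32.17 m² (ratio 4).
αS·A_cross = εσ·A_surf·T⁴  ⇒  T⁴ = αS/(ε·4σ).
T⁴ = 0.940·1650/(0.95·4·5.67×10⁻⁸) = 7.199×10⁹ K⁴.
T = (7.199×10⁹)^(1/4).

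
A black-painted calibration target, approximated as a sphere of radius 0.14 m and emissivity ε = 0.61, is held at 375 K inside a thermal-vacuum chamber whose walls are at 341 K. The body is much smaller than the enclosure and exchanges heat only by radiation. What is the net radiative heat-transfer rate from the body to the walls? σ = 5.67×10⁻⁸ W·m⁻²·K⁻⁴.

P_net ≈ 53.3 W

For a small grey body in a large enclosure: P_net = εσA(T_body⁴ − T_wall⁴).
A = 4πr² = 0.2463 m²; T_body⁴ − T_wall⁴ = 1.978×10¹⁰ − 1.352×10¹⁰ = 6.254×10⁹ K⁴.
|P_net| = 0.61·5.67×10⁻⁸·0.2463·6.254×10⁹.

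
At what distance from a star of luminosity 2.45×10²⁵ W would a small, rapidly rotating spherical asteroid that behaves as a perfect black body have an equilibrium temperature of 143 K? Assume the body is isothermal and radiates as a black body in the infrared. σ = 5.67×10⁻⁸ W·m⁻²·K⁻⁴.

d ≈ 1.43×10¹¹ m

For an isothermal black-emitting sphere, (1−a)S·πr² = σ·4πr²·T⁴ ⇒ S = 4σT⁴/(1−a).
S = 4·5.67×10⁻⁸·(143)⁴/1.00 = 94.84 W/m².
Flux falls as S = L/(4πd²), so d = √(L/(4πS)) = √(2.45×10²⁵/(4π·94.84)).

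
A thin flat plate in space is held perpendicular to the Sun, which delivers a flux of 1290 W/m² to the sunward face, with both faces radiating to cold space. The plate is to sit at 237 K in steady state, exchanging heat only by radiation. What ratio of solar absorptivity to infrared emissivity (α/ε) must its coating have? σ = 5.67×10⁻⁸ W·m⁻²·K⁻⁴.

α/ε ≈ 0.277

Balance: αS·A = εσ·2A·T⁴ ⇒ α/ε = 2σT⁴/S.
α/ε = 2·5.67×10⁻⁸·(237)⁴/1290 = 2·5.67×10⁻⁸·3.155×10⁹/1290.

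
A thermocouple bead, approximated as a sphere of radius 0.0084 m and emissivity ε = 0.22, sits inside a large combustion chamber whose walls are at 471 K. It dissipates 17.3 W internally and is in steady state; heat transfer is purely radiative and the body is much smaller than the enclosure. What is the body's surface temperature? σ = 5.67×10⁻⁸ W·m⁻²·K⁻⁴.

T ≈ 1130 K

For a small grey body in a large enclosure, net radiated power = εσA(T⁴ − T_w⁴).
Steady state: P = εσA(T⁴ − T_w⁴) with A = 4πr² = 8.867×10⁻⁴ m².
T⁴ = P/(εσA) + T_w⁴ = 17.3/(0.22·5.67×10⁻⁸·8.867×10⁻⁴) + (471)⁴
    = 1.564×10¹² + 4.921×10¹⁰ = 1.613×10¹² K⁴.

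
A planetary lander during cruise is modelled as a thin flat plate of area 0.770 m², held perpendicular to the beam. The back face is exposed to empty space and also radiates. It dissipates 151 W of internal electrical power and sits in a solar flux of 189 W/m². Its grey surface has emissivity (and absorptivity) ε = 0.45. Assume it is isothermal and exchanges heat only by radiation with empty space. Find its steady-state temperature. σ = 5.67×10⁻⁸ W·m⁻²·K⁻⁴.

T ≈ 272 K

At steady state, absorbed solar power + internal power = radiated power.
Absorbed: α·S·A_cross = 0.45·189·0.7700 = 65.49 W (cross-section A).
Total input = 65.49 + 151 = 216.5 W.
Radiated: εσ·A_surf·T⁴ with A_surf = 2A = 1.540 m².
T⁴ = 216.5/(0.45·5.67×10⁻⁸·1.540) = 5.510×10⁹ K⁴.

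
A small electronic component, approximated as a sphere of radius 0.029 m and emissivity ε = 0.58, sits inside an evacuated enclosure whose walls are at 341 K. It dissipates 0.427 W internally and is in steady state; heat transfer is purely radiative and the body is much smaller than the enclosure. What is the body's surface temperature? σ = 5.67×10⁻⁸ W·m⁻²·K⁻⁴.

For a small grey body in a large enclosure, net radiated power = εσA(T⁴ − T_w⁴).
Steady state: P = εσA(T⁴ − T_w⁴) with A = 4πr² = 0.01057 m².
T⁴ = P/(εσA) + T_w⁴ = 0.427/(0.58·5.67×10⁻⁸·0.01057) + (341)⁴
    = 1.229×10⁹ + 1.352×10¹⁰ = 1.475×10¹⁰ K⁴.

T ≈ 348 K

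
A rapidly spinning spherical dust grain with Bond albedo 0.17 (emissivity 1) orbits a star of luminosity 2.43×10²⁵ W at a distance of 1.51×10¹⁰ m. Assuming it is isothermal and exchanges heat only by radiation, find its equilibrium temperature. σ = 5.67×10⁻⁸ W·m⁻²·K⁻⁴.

First find the stellar flux at distance d: S = L/(4πd²) = 2.43×10²⁵/(4π·(1.51×10¹⁰)²) = 8481 W/m².
For an isothermal sphere, absorbed (1−a)S·πr² = emitted σ·4πr²·T⁴, so T⁴ = (1−a)S/(4σ).
T⁴ = 0.830·8481/(4·5.67×10⁻⁸) = 3.104×10¹⁰ K⁴.

T ≈ 420 K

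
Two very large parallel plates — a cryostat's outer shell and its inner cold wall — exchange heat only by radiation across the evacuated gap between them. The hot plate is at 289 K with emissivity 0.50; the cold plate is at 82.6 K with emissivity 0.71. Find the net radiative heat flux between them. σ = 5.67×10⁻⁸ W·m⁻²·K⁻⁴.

For two infinite grey parallel plates, q = σ(T₁⁴ − T₂⁴)/(1/ε₁ + 1/ε₂ − 1).
T₁⁴ − T₂⁴ = 6.976×10⁹ − 4.655×10⁷ = 6.929×10⁹ K⁴.
1/ε₁ + 1/ε₂ − 1 = 2.000 + 1.408 − 1 = 2.408.
q = 5.67×10⁻⁸ × 6.929×10⁹ / 2.408.

q ≈ 163 W/m²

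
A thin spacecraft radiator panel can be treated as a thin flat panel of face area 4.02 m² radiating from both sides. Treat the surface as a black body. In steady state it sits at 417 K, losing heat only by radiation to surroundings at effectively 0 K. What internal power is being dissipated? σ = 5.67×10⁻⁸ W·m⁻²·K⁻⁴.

P ≈ 13800 W

Steady state: P = εσA T⁴.
A = 2·4.02 = 8.040 m²; T⁴ = (417)⁴ = 3.024×10¹⁰ K⁴.
P = 1.0 × 5.67×10⁻⁸ × 8.040 × 3.024×10¹⁰.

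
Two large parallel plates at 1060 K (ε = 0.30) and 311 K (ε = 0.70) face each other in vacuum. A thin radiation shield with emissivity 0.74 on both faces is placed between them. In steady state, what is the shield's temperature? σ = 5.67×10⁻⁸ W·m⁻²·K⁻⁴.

T_s ≈ 804 K

In steady state the net flux on the hot side equals that on the cold side.
σ(T₁⁴−T_s⁴)/D₁ = σ(T_s⁴−T₂⁴)/D₂, with D₁ = 1/ε₁+1/ε_s−1 = 3.685, D₂ = 1/ε_s+1/ε₂−1 = 1.780.
Solve for T_s⁴: T_s⁴ = (D₂·T₁⁴ + D₁·T₂⁴)/(D₁+D₂) = 4.175×10¹¹ K⁴.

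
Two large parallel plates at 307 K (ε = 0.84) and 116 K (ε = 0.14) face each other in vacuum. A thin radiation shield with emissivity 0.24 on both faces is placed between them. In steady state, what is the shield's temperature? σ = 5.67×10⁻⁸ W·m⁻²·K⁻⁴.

T_s ≈ 282 K

In steady state the net flux on the hot side equals that on the cold side.
σ(T₁⁴−T_s⁴)/D₁ = σ(T_s⁴−T₂⁴)/D₂, with D₁ = 1/ε₁+1/ε_s−1 = 4.357, D₂ = 1/ε_s+1/ε₂−1 = 10.31.
Solve for T_s⁴: T_s⁴ = (D₂·T₁⁴ + D₁·T₂⁴)/(D₁+D₂) = 6.298×10⁹ K⁴.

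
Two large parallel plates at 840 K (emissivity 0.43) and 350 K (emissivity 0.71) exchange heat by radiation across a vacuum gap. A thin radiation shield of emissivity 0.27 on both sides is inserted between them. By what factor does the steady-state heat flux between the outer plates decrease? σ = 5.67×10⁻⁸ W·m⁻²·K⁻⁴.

factor ≈ 3.34

Without shield: q₀ = σΔ(T⁴)/(1/ε₁+1/ε₂−1) with denominator 2.734.
With shield the two gaps are in series; the resistances add: (1/ε₁+1/ε_s−1)+(1/ε_s+1/ε₂−1) = 5.029+4.112 = 9.141.
Heat-flux ratio q₀/q = 9.141/2.734.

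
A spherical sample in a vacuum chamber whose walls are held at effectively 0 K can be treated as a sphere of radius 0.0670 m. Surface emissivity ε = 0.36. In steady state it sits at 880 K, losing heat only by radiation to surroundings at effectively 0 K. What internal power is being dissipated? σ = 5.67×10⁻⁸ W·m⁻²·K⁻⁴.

P ≈ 691 W

Steady state: P = εσA T⁴.
A = 4πr² = 0.05641 m²; T⁴ = (880)⁴ = 5.997×10¹¹ K⁴.
P = 0.36 × 5.67×10⁻⁸ × 0.05641 × 5.997×10¹¹.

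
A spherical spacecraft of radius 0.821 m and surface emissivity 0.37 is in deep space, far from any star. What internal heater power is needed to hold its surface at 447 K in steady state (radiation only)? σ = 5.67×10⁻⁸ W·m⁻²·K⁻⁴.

P = εσ·4πr²·T⁴.
4πr² = 8.470 m²; T⁴ = 3.992×10¹⁰ K⁴.
P = 0.37·5.67×10⁻⁸·8.470·3.992×10¹⁰.

P ≈ 7090 W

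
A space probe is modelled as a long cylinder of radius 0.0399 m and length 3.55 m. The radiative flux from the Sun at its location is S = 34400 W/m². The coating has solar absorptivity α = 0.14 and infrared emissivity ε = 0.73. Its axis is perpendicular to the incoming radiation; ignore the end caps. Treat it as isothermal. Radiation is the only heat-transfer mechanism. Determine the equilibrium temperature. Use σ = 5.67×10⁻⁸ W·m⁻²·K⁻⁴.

At equilibrium, absorbed power = emitted power.
Absorbing cross-section = 2rL = 0.2833 m²; emitting surface = 2πrL = 0.8900 m² (ratio π).
αS·A_cross = εσ·A_surf·T⁴  ⇒  T⁴ = αS/(ε·πσ).
T⁴ = 0.140·34400/(0.73·π·5.67×10⁻⁸) = 3.704×10¹⁰ K⁴.
T = (3.704×10¹⁰)^(1/4).

T ≈ 439 K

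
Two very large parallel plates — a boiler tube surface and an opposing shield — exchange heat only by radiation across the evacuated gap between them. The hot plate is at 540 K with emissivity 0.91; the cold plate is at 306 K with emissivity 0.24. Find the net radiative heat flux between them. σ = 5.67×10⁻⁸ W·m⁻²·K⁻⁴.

q ≈ 1010 W/m²

For two infinite grey parallel plates, q = σ(T₁⁴ − T₂⁴)/(1/ε₁ + 1/ε₂ − 1).
T₁⁴ − T₂⁴ = 8.503×10¹⁰ − 8.768×10⁹ = 7.626×10¹⁰ K⁴.
1/ε₁ + 1/ε₂ − 1 = 1.099 + 4.167 − 1 = 4.266.
q = 5.67×10⁻⁸ × 7.626×10¹⁰ / 4.266.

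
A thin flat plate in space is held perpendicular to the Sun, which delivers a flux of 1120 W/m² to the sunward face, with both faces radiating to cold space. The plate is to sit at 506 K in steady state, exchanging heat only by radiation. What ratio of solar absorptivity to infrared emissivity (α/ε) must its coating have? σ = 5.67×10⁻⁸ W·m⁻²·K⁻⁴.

Balance: αS·A = εσ·2A·T⁴ ⇒ α/ε = 2σT⁴/S.
α/ε = 2·5.67×10⁻⁸·(506)⁴/1120 = 2·5.67×10⁻⁸·6.555×10¹⁰/1120.

α/ε ≈ 6.64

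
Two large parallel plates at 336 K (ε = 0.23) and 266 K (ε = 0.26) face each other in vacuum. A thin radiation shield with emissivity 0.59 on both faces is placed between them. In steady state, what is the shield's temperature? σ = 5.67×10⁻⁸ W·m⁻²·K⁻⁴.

In steady state the net flux on the hot side equals that on the cold side.
σ(T₁⁴−T_s⁴)/D₁ = σ(T_s⁴−T₂⁴)/D₂, with D₁ = 1/ε₁+1/ε_s−1 = 5.043, D₂ = 1/ε_s+1/ε₂−1 = 4.541.
Solve for T_s⁴: T_s⁴ = (D₂·T₁⁴ + D₁·T₂⁴)/(D₁+D₂) = 8.673×10⁹ K⁴.

T_s ≈ 305 K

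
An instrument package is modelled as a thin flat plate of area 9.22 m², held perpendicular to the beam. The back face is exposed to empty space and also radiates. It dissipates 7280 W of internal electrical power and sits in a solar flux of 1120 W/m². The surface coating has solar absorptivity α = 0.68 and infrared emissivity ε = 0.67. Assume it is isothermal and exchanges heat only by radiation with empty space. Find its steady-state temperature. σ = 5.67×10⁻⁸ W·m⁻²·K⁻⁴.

At steady state, absorbed solar power + internal power = radiated power.
Absorbed: α·S·A_cross = 0.68·1120·9.220 = 7022 W (cross-section A).
Total input = 7022 + 7280 = 14300 W.
Radiated: εσ·A_surf·T⁴ with A_surf = 2A = 18.44 m².
T⁴ = 14300/(0.67·5.67×10⁻⁸·18.44) = 2.042×10¹⁰ K⁴.

T ≈ 378 K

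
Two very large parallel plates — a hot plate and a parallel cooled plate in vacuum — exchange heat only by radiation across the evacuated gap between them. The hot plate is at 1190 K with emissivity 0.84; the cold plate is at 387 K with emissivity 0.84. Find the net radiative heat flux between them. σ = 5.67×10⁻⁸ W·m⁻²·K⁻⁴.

q ≈ 81400 W/m²

For two infinite grey parallel plates, q = σ(T₁⁴ − T₂⁴)/(1/ε₁ + 1/ε₂ − 1).
T₁⁴ − T₂⁴ = 2.005×10¹² − 2.243×10¹⁰ = 1.983×10¹² K⁴.
1/ε₁ + 1/ε₂ − 1 = 1.190 + 1.190 − 1 = 1.381.
q = 5.67×10⁻⁸ × 1.983×10¹² / 1.381.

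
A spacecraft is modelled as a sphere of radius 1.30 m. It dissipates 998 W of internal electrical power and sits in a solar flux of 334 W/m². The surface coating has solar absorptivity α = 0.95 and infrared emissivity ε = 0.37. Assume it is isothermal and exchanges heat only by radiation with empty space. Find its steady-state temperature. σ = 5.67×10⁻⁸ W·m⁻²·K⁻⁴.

At steady state, absorbed solar power + internal power = radiated power.
Absorbed: α·S·A_cross = 0.95·334·5.309 = 1685 W (cross-section πr²).
Total input = 1685 + 998 = 2683 W.
Radiated: εσ·A_surf·T⁴ with A_surf = 4πr² = 21.24 m².
T⁴ = 2683/(0.37·5.67×10⁻⁸·21.24) = 6.021×10⁹ K⁴.

T ≈ 279 K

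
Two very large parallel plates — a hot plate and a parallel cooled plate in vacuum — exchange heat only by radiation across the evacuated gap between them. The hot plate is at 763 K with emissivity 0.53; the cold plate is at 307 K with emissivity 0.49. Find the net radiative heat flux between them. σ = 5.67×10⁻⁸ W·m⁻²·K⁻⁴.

q ≈ 6390 W/m²

For two infinite grey parallel plates, q = σ(T₁⁴ − T₂⁴)/(1/ε₁ + 1/ε₂ − 1).
T₁⁴ − T₂⁴ = 3.389×10¹¹ − 8.883×10⁹ = 3.300×10¹¹ K⁴.
1/ε₁ + 1/ε₂ − 1 = 1.887 + 2.041 − 1 = 2.928.
q = 5.67×10⁻⁸ × 3.300×10¹¹ / 2.928.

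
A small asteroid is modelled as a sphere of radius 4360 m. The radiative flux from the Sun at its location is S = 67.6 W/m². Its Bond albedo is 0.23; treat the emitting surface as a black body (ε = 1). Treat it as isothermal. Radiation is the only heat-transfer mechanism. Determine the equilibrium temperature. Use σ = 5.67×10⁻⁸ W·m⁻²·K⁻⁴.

T ≈ 123 K

At equilibrium, absorbed power = emitted power.
Absorbing cross-section = πr² = 5.972×10⁷ m²; emitting surface = 4πr² = 2.389×10⁸ m² (ratio 4).
(1−a)S·A_cross = εσ·A_surf·T⁴  ⇒  T⁴ = (1−a)S/(4σ).
T⁴ = 0.770·67.6/(4·5.67×10⁻⁸) = 2.295×10⁸ K⁴.
T = (2.295×10⁸)^(1/4).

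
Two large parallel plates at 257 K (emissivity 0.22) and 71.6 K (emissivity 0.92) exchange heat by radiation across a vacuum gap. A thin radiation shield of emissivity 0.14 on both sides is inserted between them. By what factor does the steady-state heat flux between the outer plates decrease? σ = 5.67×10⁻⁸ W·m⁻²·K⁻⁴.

Without shield: q₀ = σΔ(T⁴)/(1/ε₁+1/ε₂−1) with denominator 4.632.
With shield the two gaps are in series; the resistances add: (1/ε₁+1/ε_s−1)+(1/ε_s+1/ε₂−1) = 10.69+7.230 = 17.92.
Heat-flux ratio q₀/q = 17.92/4.632.

factor ≈ 3.87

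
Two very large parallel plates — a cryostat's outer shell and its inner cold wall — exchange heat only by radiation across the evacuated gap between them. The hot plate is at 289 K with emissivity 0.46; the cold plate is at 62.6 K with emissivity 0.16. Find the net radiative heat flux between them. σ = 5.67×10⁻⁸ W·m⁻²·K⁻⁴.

For two infinite grey parallel plates, q = σ(T₁⁴ − T₂⁴)/(1/ε₁ + 1/ε₂ − 1).
T₁⁴ − T₂⁴ = 6.976×10⁹ − 1.536×10⁷ = 6.960×10⁹ K⁴.
1/ε₁ + 1/ε₂ − 1 = 2.174 + 6.250 − 1 = 7.424.
q = 5.67×10⁻⁸ × 6.960×10⁹ / 7.424.

q ≈ 53.2 W/m²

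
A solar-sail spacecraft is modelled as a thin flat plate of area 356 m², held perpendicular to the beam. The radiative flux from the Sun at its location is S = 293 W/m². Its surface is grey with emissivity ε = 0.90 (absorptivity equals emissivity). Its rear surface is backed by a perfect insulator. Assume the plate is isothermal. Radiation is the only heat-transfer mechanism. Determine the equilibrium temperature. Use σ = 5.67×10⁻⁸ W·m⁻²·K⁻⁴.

At equilibrium, absorbed power = emitted power.
Absorbing cross-section = A = 356.0 m²; emitting surface = A = 356.0 m² (ratio 1).
εS·A_cross = εσ·A_surf·T⁴  ⇒  T⁴ = S/(1σ)   (ε cancels).
T⁴ = 293/(1·5.67×10⁻⁸) = 5.168×10⁹ K⁴.
T = (5.168×10⁹)^(1/4).

T ≈ 268 K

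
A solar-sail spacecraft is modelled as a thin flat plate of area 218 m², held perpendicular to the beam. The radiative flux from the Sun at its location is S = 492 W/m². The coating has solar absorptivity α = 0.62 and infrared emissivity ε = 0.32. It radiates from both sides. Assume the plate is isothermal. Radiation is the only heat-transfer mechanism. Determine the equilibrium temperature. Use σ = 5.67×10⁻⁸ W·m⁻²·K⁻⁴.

T ≈ 303 K

At equilibrium, absorbed power = emitted power.
Absorbing cross-section = A = 218.0 m²; emitting surface = 2A = 436.0 m² (ratio 2).
αS·A_cross = εσ·A_surf·T⁴  ⇒  T⁴ = αS/(ε·2σ).
T⁴ = 0.620·492/(0.32·2·5.67×10⁻⁸) = 8.406×10⁹ K⁴.
T = (8.406×10⁹)^(1/4).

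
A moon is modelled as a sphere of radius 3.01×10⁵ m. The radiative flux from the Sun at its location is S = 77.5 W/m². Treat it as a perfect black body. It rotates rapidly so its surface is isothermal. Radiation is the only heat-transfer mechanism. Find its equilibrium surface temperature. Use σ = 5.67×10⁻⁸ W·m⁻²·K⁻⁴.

At equilibrium, absorbed power = emitted power.
Absorbing cross-section = πr² = 2.846×10¹¹ m²; emitting surface = 4πr² = 1.139×10¹² m² (ratio 4).
S·A_cross = εσ·A_surf·T⁴  ⇒  T⁴ = S/(4σ).
T⁴ = 1.00·77.5/(4·5.67×10⁻⁸) = 3.417×10⁸ K⁴.
T = (3.417×10⁸)^(1/4).

T ≈ 136 K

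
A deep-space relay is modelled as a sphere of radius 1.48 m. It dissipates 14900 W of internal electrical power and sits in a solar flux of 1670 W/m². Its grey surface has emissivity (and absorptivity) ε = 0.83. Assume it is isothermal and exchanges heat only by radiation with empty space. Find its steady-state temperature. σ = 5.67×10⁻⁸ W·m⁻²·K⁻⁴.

T ≈ 371 K

At steady state, absorbed solar power + internal power = radiated power.
Absorbed: α·S·A_cross = 0.83·1670·6.881 = 9538 W (cross-section πr²).
Total input = 9538 + 14900 = 24440 W.
Radiated: εσ·A_surf·T⁴ with A_surf = 4πr² = 27.53 m².
T⁴ = 24440/(0.83·5.67×10⁻⁸·27.53) = 1.887×10¹⁰ K⁴.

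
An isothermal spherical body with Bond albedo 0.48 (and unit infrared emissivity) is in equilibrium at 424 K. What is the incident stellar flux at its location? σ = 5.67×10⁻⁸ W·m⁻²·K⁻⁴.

S ≈ 14100 W/m²

(1−a)S·πr² = σ·4πr²·T⁴ ⇒ S = 4σT⁴/(1−a).
S = 4·5.67×10⁻⁸·3.232×10¹⁰/0.520.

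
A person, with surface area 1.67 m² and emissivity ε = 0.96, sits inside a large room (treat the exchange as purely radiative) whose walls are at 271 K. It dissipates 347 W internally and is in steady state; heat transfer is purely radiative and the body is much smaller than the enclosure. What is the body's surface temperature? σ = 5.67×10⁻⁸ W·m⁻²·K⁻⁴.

For a small grey body in a large enclosure, net radiated power = εσA(T⁴ − T_w⁴).
Steady state: P = εσA(T⁴ − T_w⁴) with A = 1.67 m².
T⁴ = P/(εσA) + T_w⁴ = 347/(0.96·5.67×10⁻⁸·1.670) + (271)⁴
    = 3.817×10⁹ + 5.394×10⁹ = 9.211×10⁹ K⁴.

T ≈ 310 K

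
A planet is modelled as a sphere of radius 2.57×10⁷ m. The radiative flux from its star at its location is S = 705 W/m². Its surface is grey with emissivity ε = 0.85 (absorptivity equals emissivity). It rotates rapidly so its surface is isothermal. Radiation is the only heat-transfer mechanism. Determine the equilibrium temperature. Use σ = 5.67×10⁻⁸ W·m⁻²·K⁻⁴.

T ≈ 236 K

At equilibrium, absorbed power = emitted power.
Absorbing cross-section = πr² = 2.075×10¹⁵ m²; emitting surface = 4πr² = 8.300×10¹⁵ m² (ratio 4).
εS·A_cross = εσ·A_surf·T⁴  ⇒  T⁴ = S/(4σ)   (ε cancels).
T⁴ = 705/(4·5.67×10⁻⁸) = 3.108×10⁹ K⁴.
T = (3.108×10⁹)^(1/4).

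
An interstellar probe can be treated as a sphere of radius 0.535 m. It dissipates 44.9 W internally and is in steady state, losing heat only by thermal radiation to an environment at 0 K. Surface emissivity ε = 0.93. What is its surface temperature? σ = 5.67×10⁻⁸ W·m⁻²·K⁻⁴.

Steady state: internal power = radiated power, P = εσA T⁴.
Radiating area A = 4πr² = 3.597 m².
T⁴ = P/(εσA) = 44.9/(0.93·5.67×10⁻⁸·3.597) = 2.367×10⁸ K⁴.
T = (2.367×10⁸)^(1/4).

T ≈ 124 K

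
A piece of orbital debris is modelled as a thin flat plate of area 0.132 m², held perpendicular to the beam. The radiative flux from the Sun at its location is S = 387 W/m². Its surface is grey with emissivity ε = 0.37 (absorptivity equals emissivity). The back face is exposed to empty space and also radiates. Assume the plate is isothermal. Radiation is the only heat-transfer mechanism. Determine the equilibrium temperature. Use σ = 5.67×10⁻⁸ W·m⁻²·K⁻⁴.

At equilibrium, absorbed power = emitted power.
Absorbing cross-section = A = 0.1320 m²; emitting surface = 2A = 0.2640 m² (ratio 2).
εS·A_cross = εσ·A_surf·T⁴  ⇒  T⁴ = S/(2σ)   (ε cancels).
T⁴ = 387/(2·5.67×10⁻⁸) = 3.413×10⁹ K⁴.
T = (3.413×10⁹)^(1/4).

T ≈ 242 K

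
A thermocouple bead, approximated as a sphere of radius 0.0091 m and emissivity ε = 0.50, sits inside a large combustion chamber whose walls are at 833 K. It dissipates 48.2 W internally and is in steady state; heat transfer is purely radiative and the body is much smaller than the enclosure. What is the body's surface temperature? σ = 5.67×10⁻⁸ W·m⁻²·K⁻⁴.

For a small grey body in a large enclosure, net radiated power = εσA(T⁴ − T_w⁴).
Steady state: P = εσA(T⁴ − T_w⁴) with A = 4πr² = 0.001041 m².
T⁴ = P/(εσA) + T_w⁴ = 48.2/(0.50·5.67×10⁻⁸·0.001041) + (833)⁴
    = 1.634×10¹² + 4.815×10¹¹ = 2.115×10¹² K⁴.

T ≈ 1210 K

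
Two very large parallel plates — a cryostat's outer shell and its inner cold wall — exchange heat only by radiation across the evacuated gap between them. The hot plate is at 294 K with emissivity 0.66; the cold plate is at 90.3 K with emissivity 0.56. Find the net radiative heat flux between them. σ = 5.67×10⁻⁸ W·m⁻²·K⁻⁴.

For two infinite grey parallel plates, q = σ(T₁⁴ − T₂⁴)/(1/ε₁ + 1/ε₂ − 1).
T₁⁴ − T₂⁴ = 7.471×10⁹ − 6.649×10⁷ = 7.405×10⁹ K⁴.
1/ε₁ + 1/ε₂ − 1 = 1.515 + 1.786 − 1 = 2.301.
q = 5.67×10⁻⁸ × 7.405×10⁹ / 2.301.

q ≈ 182 W/m²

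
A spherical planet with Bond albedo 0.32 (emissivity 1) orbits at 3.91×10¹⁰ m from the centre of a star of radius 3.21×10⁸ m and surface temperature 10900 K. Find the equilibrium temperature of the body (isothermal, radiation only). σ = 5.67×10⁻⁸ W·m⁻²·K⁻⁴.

The star's surface emits σT_*⁴; at distance d the flux is S = σT_*⁴(R_*/d)².
S = 5.67×10⁻⁸·(10900)⁴·(3.21×10⁸/3.91×10¹⁰)² = 53940 W/m².
For an isothermal sphere T⁴ = (1−a)S/(4σ) = 1.617×10¹¹ K⁴.

T ≈ 634 K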